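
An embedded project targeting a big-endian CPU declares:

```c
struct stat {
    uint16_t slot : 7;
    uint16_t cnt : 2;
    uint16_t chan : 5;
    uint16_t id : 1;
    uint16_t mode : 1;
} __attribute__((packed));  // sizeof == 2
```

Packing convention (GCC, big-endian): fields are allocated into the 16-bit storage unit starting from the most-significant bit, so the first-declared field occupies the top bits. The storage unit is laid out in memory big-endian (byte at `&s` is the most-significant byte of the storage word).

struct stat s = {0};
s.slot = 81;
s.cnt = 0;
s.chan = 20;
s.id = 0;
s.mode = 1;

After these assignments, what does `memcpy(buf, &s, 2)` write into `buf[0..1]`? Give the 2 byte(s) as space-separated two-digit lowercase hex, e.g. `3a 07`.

slot:7 = 81 → 0x51 << 9 → word 0xa200
cnt:2 = 0 → 0x0 << 7 → word 0xa200
chan:5 = 20 → 0x14 << 2 → word 0xa250
id:1 = 0 → 0x0 << 1 → word 0xa250
mode:1 = 1 → 0x1 << 0 → word 0xa251
word = 0xa251 → big-endian bytes:
  [0]=0xa2  [1]=0x51

a2 51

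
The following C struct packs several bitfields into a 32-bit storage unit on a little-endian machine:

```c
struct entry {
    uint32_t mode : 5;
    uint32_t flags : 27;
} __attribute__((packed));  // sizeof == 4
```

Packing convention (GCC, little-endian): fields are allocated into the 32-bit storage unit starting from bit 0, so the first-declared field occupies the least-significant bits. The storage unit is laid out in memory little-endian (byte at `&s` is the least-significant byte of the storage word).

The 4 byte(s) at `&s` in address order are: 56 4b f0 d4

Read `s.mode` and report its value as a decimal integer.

[0]=0x56 [1]=0x4b [2]=0xf0 [3]=0xd4 (little-endian) → word 0xd4f04b56
mode [0+:5] = (word>>0) & 0x1f = 22  ←
flags [5+:27] = (word>>5) & 0x7ffffff = 111641178

22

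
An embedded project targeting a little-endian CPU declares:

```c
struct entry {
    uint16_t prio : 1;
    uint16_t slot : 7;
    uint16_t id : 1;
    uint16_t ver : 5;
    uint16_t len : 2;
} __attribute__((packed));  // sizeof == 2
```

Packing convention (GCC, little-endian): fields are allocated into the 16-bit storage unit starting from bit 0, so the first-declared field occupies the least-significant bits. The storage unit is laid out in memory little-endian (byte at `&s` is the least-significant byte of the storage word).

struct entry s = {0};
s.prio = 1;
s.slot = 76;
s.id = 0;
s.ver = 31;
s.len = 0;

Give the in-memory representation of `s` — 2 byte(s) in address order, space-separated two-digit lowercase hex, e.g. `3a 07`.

[0+:1] prio=1 & 0x1 = 0x1; word=0x0001
[1+:7] slot=76 & 0x7f = 0x4c; word=0x0099
[8+:1] id=0 & 0x1 = 0x0; word=0x0099
[9+:5] ver=31 & 0x1f = 0x1f; word=0x3e99
[14+:2] len=0 & 0x3 = 0x0; word=0x3e99
word = 0x3e99 → little-endian bytes:
  [0]=0x99  [1]=0x3e

99 3e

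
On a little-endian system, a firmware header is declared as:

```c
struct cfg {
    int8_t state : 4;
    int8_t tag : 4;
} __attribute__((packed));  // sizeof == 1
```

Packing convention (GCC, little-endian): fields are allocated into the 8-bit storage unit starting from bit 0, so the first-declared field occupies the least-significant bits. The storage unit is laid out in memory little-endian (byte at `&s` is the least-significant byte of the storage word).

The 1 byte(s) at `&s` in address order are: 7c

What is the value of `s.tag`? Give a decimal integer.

[0]=0x7c (little-endian) → word 0x7c
state:4 @ bit 0 → (0x7c>>0)&0xf = 0xc
tag:4 @ bit 4 → (0x7c>>4)&0xf = 0x7  ←
tag signed 4b, MSB=0: value = 7

7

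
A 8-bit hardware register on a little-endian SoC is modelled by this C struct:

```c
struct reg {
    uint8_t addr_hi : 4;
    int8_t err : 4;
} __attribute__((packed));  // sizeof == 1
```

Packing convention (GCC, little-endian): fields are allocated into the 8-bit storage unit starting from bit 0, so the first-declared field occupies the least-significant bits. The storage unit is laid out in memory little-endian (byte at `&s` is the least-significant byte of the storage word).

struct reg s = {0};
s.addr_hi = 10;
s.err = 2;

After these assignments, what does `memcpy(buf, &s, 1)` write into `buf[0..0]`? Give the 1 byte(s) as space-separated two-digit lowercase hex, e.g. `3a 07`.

2a

addr_hi:4 = 10 → 0xa << 0 → word 0x0a
err:4 = 2 → 0x2 << 4 → word 0x2a
word = 0x2a → little-endian bytes:
  [0]=0x2a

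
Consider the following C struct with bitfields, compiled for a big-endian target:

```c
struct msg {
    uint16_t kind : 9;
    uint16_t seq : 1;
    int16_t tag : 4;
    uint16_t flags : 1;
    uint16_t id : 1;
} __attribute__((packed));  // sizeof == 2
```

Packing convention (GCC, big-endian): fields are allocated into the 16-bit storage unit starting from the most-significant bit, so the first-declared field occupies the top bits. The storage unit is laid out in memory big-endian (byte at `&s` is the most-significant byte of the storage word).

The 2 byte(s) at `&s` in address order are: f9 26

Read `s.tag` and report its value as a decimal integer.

-7

[0]=0xf9 [1]=0x26 (big-endian) → word 0xf926
kind:9 @ bit 7 → (0xf926>>7)&0x1ff = 0x1f2
seq:1 @ bit 6 → (0xf926>>6)&0x1 = 0x0
tag:4 @ bit 2 → (0xf926>>2)&0xf = 0x9  ←
flags:1 @ bit 1 → (0xf926>>1)&0x1 = 0x1
id:1 @ bit 0 → (0xf926>>0)&0x1 = 0x0
tag signed 4b, MSB=1: 9 - 16 = -7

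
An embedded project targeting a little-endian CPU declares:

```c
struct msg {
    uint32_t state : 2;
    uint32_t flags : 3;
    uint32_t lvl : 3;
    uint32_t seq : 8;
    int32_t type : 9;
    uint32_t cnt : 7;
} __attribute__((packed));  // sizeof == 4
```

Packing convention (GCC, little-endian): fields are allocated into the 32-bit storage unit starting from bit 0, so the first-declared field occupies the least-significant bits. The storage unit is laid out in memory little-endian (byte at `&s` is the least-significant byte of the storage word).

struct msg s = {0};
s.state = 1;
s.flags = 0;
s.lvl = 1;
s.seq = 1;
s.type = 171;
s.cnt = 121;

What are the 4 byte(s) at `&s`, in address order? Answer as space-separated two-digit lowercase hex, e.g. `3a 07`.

[0+:2] state=1 & 0x3 = 0x1; word=0x00000001
[2+:3] flags=0 & 0x7 = 0x0; word=0x00000001
[5+:3] lvl=1 & 0x7 = 0x1; word=0x00000021
[8+:8] seq=1 & 0xff = 0x1; word=0x00000121
[16+:9] type=171 & 0x1ff = 0xab; word=0x00ab0121
[25+:7] cnt=121 & 0x7f = 0x79; word=0xf2ab0121
word = 0xf2ab0121 → little-endian bytes:
  [0]=0x21  [1]=0x01  [2]=0xab  [3]=0xf2

21 01 ab f2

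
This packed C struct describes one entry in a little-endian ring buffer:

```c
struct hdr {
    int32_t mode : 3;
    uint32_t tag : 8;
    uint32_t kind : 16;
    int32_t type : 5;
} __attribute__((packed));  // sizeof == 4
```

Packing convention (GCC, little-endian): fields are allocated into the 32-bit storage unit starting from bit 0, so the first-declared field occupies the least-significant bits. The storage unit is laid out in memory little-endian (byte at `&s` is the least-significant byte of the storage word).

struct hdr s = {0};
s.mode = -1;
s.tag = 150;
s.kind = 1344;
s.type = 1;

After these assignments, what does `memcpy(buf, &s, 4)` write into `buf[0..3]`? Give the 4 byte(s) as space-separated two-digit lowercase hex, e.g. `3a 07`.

[0+:3] mode=-1 & 0x7 = 0x7; word=0x00000007
[3+:8] tag=150 & 0xff = 0x96; word=0x000004b7
[11+:16] kind=1344 & 0xffff = 0x540; word=0x002a04b7
[27+:5] type=1 & 0x1f = 0x1; word=0x082a04b7
word = 0x082a04b7 → little-endian bytes:
  [0]=0xb7  [1]=0x04  [2]=0x2a  [3]=0x08

b7 04 2a 08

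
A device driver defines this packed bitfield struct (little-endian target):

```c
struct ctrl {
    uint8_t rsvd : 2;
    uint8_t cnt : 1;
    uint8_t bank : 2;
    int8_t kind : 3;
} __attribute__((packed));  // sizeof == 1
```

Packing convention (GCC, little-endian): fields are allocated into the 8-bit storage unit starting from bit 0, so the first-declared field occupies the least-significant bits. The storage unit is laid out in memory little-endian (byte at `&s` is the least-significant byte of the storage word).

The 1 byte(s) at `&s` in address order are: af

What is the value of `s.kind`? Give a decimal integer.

[0]=0xaf (little-endian) → word 0xaf
rsvd [0+:2] = (word>>0) & 0x3 = 3
cnt [2+:1] = (word>>2) & 0x1 = 1
bank [3+:2] = (word>>3) & 0x3 = 1
kind [5+:3] = (word>>5) & 0x7 = 5  ←
kind signed 3b, MSB=1: 5 - 8 = -3

-3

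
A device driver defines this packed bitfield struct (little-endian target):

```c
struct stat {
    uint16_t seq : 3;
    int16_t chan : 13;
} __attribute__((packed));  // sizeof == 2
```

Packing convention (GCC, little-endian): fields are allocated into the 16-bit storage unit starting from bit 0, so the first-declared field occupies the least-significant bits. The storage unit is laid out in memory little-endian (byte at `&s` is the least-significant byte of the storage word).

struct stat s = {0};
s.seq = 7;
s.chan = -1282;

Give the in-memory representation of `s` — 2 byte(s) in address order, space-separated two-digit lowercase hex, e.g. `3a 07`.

seq:3 = 7 → 0x7 << 0 → word 0x0007
chan:13 = -1282 → 0x1afe << 3 → word 0xd7f7
word = 0xd7f7 → little-endian bytes:
  [0]=0xf7  [1]=0xd7

f7 d7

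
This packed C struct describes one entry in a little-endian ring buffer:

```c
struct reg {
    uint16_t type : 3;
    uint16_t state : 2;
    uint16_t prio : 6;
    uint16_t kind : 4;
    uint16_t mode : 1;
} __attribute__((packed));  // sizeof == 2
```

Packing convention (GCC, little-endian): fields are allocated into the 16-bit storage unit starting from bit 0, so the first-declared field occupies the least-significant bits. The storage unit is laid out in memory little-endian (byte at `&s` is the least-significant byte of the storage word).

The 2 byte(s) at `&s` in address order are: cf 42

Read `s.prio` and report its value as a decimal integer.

[0]=0xcf [1]=0x42 (little-endian) → word 0x42cf
type:3 @ bit 0 → (0x42cf>>0)&0x7 = 0x7
state:2 @ bit 3 → (0x42cf>>3)&0x3 = 0x1
prio:6 @ bit 5 → (0x42cf>>5)&0x3f = 0x16  ←
kind:4 @ bit 11 → (0x42cf>>11)&0xf = 0x8
mode:1 @ bit 15 → (0x42cf>>15)&0x1 = 0x0

22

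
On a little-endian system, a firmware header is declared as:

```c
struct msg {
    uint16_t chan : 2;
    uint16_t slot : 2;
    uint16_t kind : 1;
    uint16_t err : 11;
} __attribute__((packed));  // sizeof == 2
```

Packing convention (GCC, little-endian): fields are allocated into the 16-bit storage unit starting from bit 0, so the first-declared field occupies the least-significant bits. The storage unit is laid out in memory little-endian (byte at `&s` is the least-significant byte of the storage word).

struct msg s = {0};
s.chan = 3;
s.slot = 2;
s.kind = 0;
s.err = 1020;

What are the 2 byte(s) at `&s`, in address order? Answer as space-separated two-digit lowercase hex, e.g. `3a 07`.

chan (2b) val=3 bits=0x3 at bit 0: 0x0003
slot (2b) val=2 bits=0x2 at bit 2: 0x000b
kind (1b) val=0 bits=0x0 at bit 4: 0x000b
err (11b) val=1020 bits=0x3fc at bit 5: 0x7f8b
word = 0x7f8b → little-endian bytes:
  [0]=0x8b  [1]=0x7f

8b 7f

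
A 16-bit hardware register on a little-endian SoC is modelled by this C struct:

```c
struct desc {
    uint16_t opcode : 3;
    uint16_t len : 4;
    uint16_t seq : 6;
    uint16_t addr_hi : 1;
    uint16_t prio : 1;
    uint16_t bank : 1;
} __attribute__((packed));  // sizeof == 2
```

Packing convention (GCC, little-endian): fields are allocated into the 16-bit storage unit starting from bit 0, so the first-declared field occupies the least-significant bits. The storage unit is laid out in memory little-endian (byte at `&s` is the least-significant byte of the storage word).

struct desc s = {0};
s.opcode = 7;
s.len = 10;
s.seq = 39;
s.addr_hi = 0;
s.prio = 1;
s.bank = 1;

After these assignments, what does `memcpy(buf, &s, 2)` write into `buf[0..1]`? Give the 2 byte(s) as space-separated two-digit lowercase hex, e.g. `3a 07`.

d7 d3

opcode:3 = 7 → 0x7 << 0 → word 0x0007
len:4 = 10 → 0xa << 3 → word 0x0057
seq:6 = 39 → 0x27 << 7 → word 0x13d7
addr_hi:1 = 0 → 0x0 << 13 → word 0x13d7
prio:1 = 1 → 0x1 << 14 → word 0x53d7
bank:1 = 1 → 0x1 << 15 → word 0xd3d7
word = 0xd3d7 → little-endian bytes:
  [0]=0xd7  [1]=0xd3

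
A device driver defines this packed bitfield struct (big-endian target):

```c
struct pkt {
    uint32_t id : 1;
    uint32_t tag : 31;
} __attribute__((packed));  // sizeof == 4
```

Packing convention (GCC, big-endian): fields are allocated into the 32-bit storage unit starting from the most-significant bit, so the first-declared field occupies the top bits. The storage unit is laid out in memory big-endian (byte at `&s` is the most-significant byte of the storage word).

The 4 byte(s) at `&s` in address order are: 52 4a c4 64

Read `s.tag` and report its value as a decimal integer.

[0]=0x52 [1]=0x4a [2]=0xc4 [3]=0x64 (big-endian) → word 0x524ac464
id:1 @ bit 31 → (0x524ac464>>31)&0x1 = 0x0
tag:31 @ bit 0 → (0x524ac464>>0)&0x7fffffff = 0x524ac464  ←

1380631652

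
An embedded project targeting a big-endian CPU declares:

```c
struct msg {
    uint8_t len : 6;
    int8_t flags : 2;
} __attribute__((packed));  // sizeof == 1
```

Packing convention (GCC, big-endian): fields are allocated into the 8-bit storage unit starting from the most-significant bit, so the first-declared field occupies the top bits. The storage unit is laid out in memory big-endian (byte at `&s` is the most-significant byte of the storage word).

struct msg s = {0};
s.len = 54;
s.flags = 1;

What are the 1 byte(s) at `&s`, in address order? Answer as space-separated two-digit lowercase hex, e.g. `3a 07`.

d9

len:6 = 54 → 0x36 << 2 → word 0xd8
flags:2 = 1 → 0x1 << 0 → word 0xd9
word = 0xd9 → big-endian bytes:
  [0]=0xd9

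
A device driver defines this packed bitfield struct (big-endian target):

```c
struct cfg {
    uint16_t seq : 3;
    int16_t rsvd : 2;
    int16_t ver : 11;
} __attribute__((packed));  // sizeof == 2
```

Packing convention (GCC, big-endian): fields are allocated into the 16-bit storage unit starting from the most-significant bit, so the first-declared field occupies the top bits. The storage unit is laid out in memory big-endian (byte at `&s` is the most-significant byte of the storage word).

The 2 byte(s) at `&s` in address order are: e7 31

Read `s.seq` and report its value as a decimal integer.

7

[0]=0xe7 [1]=0x31 (big-endian) → word 0xe731
seq:3 @ bit 13 → (0xe731>>13)&0x7 = 0x7  ←
rsvd:2 @ bit 11 → (0xe731>>11)&0x3 = 0x0
ver:11 @ bit 0 → (0xe731>>0)&0x7ff = 0x731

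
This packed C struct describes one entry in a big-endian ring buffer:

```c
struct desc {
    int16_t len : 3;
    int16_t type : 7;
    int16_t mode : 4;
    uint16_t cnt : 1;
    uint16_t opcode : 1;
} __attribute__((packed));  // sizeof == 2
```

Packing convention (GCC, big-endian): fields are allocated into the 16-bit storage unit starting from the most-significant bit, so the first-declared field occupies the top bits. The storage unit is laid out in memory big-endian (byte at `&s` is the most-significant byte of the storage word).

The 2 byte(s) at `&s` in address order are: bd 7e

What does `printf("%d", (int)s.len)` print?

-3

[0]=0xbd [1]=0x7e (big-endian) → word 0xbd7e
len [13+:3] = (word>>13) & 0x7 = 5  ←
type [6+:7] = (word>>6) & 0x7f = 117
mode [2+:4] = (word>>2) & 0xf = 15
cnt [1+:1] = (word>>1) & 0x1 = 1
opcode [0+:1] = (word>>0) & 0x1 = 0
len signed 3b, MSB=1: 5 - 8 = -3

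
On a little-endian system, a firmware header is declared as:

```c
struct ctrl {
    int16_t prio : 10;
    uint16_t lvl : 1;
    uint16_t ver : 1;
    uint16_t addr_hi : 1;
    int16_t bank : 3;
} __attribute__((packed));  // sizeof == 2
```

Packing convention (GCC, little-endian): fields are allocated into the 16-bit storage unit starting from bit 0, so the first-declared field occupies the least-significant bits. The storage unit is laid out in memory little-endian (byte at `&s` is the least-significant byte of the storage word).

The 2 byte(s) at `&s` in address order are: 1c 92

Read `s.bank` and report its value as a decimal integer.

[0]=0x1c [1]=0x92 (little-endian) → word 0x921c
prio:10 @ bit 0 → (0x921c>>0)&0x3ff = 0x21c
lvl:1 @ bit 10 → (0x921c>>10)&0x1 = 0x0
ver:1 @ bit 11 → (0x921c>>11)&0x1 = 0x0
addr_hi:1 @ bit 12 → (0x921c>>12)&0x1 = 0x1
bank:3 @ bit 13 → (0x921c>>13)&0x7 = 0x4  ←
bank signed 3b, MSB=1: 4 - 8 = -4

-4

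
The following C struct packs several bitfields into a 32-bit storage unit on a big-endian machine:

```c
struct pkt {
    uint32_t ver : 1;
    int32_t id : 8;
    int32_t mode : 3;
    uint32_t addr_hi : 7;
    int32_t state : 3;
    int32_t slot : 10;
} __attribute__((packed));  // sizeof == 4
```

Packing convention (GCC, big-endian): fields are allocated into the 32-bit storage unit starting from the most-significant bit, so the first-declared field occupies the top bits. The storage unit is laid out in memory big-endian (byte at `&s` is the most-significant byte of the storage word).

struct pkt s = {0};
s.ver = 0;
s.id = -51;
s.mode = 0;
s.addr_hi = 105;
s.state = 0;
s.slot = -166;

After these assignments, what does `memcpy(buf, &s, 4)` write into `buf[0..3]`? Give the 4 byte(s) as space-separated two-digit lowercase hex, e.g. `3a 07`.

66 8d 23 5a

ver:1 = 0 → 0x0 << 31 → word 0x00000000
id:8 = -51 → 0xcd << 23 → word 0x66800000
mode:3 = 0 → 0x0 << 20 → word 0x66800000
addr_hi:7 = 105 → 0x69 << 13 → word 0x668d2000
state:3 = 0 → 0x0 << 10 → word 0x668d2000
slot:10 = -166 → 0x35a << 0 → word 0x668d235a
word = 0x668d235a → big-endian bytes:
  [0]=0x66  [1]=0x8d  [2]=0x23  [3]=0x5a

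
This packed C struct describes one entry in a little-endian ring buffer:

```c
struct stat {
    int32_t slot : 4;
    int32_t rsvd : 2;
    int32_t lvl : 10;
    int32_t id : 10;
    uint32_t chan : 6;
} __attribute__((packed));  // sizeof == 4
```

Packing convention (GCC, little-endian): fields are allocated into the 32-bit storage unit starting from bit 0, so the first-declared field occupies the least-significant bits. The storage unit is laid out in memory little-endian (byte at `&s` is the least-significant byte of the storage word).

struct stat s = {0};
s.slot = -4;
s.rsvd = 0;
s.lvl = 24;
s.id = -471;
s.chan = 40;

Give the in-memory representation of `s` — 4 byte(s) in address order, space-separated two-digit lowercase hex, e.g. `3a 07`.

0c 06 29 a2

slot:4 = -4 → 0xc << 0 → word 0x0000000c
rsvd:2 = 0 → 0x0 << 4 → word 0x0000000c
lvl:10 = 24 → 0x18 << 6 → word 0x0000060c
id:10 = -471 → 0x229 << 16 → word 0x0229060c
chan:6 = 40 → 0x28 << 26 → word 0xa229060c
word = 0xa229060c → little-endian bytes:
  [0]=0x0c  [1]=0x06  [2]=0x29  [3]=0xa2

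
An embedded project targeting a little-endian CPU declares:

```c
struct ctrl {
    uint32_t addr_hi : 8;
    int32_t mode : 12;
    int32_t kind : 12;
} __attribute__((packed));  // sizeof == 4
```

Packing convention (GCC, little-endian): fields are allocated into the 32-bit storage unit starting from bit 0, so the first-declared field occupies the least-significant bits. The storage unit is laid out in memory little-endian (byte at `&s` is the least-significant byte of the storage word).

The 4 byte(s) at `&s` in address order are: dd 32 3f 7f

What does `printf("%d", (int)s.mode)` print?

[0]=0xdd [1]=0x32 [2]=0x3f [3]=0x7f (little-endian) → word 0x7f3f32dd
addr_hi:8 @ bit 0 → (0x7f3f32dd>>0)&0xff = 0xdd
mode:12 @ bit 8 → (0x7f3f32dd>>8)&0xfff = 0xf32  ←
kind:12 @ bit 20 → (0x7f3f32dd>>20)&0xfff = 0x7f3
mode signed 12b, MSB=1: 3890 - 4096 = -206

-206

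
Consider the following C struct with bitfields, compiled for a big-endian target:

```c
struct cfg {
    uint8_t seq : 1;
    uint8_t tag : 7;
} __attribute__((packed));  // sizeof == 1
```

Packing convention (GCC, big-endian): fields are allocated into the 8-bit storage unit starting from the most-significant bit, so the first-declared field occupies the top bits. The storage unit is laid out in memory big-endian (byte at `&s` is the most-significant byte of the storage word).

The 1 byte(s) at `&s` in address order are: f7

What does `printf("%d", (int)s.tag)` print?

[0]=0xf7 (big-endian) → word 0xf7
seq [7+:1] = (word>>7) & 0x1 = 1
tag [0+:7] = (word>>0) & 0x7f = 119  ←

119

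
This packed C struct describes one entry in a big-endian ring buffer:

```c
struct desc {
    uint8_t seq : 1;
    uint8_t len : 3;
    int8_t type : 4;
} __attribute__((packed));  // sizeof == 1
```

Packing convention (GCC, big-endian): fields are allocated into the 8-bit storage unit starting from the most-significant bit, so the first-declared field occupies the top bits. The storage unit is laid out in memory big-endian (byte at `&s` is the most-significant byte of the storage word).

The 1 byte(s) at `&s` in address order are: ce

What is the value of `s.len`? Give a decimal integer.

[0]=0xce (big-endian) → word 0xce
seq [7+:1] = (word>>7) & 0x1 = 1
len [4+:3] = (word>>4) & 0x7 = 4  ←
type [0+:4] = (word>>0) & 0xf = 14

4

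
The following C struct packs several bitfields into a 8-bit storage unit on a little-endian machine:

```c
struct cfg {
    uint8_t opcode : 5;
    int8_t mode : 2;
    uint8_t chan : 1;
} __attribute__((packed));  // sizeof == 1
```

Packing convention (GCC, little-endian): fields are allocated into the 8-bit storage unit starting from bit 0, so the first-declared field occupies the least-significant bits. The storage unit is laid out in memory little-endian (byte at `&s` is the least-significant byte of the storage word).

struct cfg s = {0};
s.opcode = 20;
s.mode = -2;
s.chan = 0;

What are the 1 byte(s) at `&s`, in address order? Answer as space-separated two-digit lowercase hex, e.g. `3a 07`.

54

opcode:5 = 20 → 0x14 << 0 → word 0x14
mode:2 = -2 → 0x2 << 5 → word 0x54
chan:1 = 0 → 0x0 << 7 → word 0x54
word = 0x54 → little-endian bytes:
  [0]=0x54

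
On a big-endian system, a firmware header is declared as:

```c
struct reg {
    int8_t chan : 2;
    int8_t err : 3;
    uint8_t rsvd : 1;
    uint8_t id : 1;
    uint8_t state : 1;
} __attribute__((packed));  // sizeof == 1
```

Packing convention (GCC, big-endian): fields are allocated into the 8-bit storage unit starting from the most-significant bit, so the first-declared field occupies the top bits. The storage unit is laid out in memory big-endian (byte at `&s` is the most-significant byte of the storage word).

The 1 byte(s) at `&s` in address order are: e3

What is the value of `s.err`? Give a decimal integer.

-4

[0]=0xe3 (big-endian) → word 0xe3
chan:2 @ bit 6 → (0xe3>>6)&0x3 = 0x3
err:3 @ bit 3 → (0xe3>>3)&0x7 = 0x4  ←
rsvd:1 @ bit 2 → (0xe3>>2)&0x1 = 0x0
id:1 @ bit 1 → (0xe3>>1)&0x1 = 0x1
state:1 @ bit 0 → (0xe3>>0)&0x1 = 0x1
err signed 3b, MSB=1: 4 - 8 = -4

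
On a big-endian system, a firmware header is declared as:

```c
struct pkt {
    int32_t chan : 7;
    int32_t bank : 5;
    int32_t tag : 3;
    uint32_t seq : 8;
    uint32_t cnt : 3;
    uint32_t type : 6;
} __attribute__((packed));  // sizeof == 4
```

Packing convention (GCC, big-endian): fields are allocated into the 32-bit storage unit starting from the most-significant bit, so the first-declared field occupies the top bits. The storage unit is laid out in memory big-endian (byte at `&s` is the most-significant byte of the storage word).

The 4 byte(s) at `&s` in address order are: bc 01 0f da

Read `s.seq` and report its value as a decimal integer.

135

[0]=0xbc [1]=0x01 [2]=0x0f [3]=0xda (big-endian) → word 0xbc010fda
chan:7 @ bit 25 → (0xbc010fda>>25)&0x7f = 0x5e
bank:5 @ bit 20 → (0xbc010fda>>20)&0x1f = 0x0
tag:3 @ bit 17 → (0xbc010fda>>17)&0x7 = 0x0
seq:8 @ bit 9 → (0xbc010fda>>9)&0xff = 0x87  ←
cnt:3 @ bit 6 → (0xbc010fda>>6)&0x7 = 0x7
type:6 @ bit 0 → (0xbc010fda>>0)&0x3f = 0x1a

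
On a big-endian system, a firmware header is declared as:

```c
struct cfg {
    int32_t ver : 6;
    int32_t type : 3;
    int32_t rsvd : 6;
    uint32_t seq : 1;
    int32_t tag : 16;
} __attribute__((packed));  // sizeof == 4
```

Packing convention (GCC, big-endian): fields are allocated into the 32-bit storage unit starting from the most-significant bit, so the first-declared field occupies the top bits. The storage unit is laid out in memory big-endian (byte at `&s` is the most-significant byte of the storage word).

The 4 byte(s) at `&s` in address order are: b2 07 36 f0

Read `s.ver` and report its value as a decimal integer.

[0]=0xb2 [1]=0x07 [2]=0x36 [3]=0xf0 (big-endian) → word 0xb20736f0
ver [26+:6] = (word>>26) & 0x3f = 44  ←
type [23+:3] = (word>>23) & 0x7 = 4
rsvd [17+:6] = (word>>17) & 0x3f = 3
seq [16+:1] = (word>>16) & 0x1 = 1
tag [0+:16] = (word>>0) & 0xffff = 14064
ver signed 6b, MSB=1: 44 - 64 = -20

-20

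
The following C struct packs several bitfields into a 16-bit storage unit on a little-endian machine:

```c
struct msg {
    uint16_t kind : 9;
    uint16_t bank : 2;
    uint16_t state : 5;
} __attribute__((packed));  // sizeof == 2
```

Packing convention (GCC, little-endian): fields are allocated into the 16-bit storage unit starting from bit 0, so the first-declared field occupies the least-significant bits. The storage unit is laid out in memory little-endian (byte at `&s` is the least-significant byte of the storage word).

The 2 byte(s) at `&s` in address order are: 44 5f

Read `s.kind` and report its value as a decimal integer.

[0]=0x44 [1]=0x5f (little-endian) → word 0x5f44
kind:9 @ bit 0 → (0x5f44>>0)&0x1ff = 0x144  ←
bank:2 @ bit 9 → (0x5f44>>9)&0x3 = 0x3
state:5 @ bit 11 → (0x5f44>>11)&0x1f = 0xb

324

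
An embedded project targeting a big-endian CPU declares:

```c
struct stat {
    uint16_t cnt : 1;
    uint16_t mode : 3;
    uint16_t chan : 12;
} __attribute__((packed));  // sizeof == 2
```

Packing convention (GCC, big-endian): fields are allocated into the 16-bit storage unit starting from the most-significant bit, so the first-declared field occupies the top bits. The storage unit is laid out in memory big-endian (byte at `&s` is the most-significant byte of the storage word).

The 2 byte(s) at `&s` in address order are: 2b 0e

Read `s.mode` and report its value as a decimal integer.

2

[0]=0x2b [1]=0x0e (big-endian) → word 0x2b0e
cnt:1 @ bit 15 → (0x2b0e>>15)&0x1 = 0x0
mode:3 @ bit 12 → (0x2b0e>>12)&0x7 = 0x2  ←
chan:12 @ bit 0 → (0x2b0e>>0)&0xfff = 0xb0e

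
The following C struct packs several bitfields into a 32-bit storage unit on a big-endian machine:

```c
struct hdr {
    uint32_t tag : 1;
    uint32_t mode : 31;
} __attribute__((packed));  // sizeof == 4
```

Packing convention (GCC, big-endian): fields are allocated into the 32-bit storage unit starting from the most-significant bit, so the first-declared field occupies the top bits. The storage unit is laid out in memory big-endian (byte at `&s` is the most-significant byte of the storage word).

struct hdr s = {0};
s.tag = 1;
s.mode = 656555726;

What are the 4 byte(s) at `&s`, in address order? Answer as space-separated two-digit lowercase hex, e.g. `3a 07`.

[31+:1] tag=1 & 0x1 = 0x1; word=0x80000000
[0+:31] mode=656555726 & 0x7fffffff = 0x27223ece; word=0xa7223ece
word = 0xa7223ece → big-endian bytes:
  [0]=0xa7  [1]=0x22  [2]=0x3e  [3]=0xce

a7 22 3e ce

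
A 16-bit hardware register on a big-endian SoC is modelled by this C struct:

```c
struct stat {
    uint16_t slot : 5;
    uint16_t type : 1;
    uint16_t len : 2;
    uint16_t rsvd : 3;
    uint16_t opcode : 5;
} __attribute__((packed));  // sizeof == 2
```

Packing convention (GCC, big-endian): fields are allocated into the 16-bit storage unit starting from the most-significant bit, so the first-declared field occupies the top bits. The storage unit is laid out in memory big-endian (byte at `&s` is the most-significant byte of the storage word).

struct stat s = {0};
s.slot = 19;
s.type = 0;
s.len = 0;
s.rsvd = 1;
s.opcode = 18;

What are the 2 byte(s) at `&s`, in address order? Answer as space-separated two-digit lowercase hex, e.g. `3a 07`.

98 32

[11+:5] slot=19 & 0x1f = 0x13; word=0x9800
[10+:1] type=0 & 0x1 = 0x0; word=0x9800
[8+:2] len=0 & 0x3 = 0x0; word=0x9800
[5+:3] rsvd=1 & 0x7 = 0x1; word=0x9820
[0+:5] opcode=18 & 0x1f = 0x12; word=0x9832
word = 0x9832 → big-endian bytes:
  [0]=0x98  [1]=0x32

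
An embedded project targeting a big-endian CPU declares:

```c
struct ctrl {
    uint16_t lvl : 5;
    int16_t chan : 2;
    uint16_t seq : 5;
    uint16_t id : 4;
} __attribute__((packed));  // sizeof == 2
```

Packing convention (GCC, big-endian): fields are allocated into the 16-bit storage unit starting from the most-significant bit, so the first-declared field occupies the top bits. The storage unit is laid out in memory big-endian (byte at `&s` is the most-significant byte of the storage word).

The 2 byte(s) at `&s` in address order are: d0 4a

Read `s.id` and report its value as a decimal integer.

[0]=0xd0 [1]=0x4a (big-endian) → word 0xd04a
lvl:5 @ bit 11 → (0xd04a>>11)&0x1f = 0x1a
chan:2 @ bit 9 → (0xd04a>>9)&0x3 = 0x0
seq:5 @ bit 4 → (0xd04a>>4)&0x1f = 0x4
id:4 @ bit 0 → (0xd04a>>0)&0xf = 0xa  ←

10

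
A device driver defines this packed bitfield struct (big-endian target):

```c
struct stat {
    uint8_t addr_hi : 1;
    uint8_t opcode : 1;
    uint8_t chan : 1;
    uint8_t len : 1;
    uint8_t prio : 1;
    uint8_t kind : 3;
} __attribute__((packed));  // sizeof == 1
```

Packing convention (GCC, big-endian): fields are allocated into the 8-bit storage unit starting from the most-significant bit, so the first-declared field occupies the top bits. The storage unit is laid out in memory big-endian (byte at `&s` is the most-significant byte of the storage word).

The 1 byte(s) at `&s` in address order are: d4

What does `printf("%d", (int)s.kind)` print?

4

[0]=0xd4 (big-endian) → word 0xd4
addr_hi [7+:1] = (word>>7) & 0x1 = 1
opcode [6+:1] = (word>>6) & 0x1 = 1
chan [5+:1] = (word>>5) & 0x1 = 0
len [4+:1] = (word>>4) & 0x1 = 1
prio [3+:1] = (word>>3) & 0x1 = 0
kind [0+:3] = (word>>0) & 0x7 = 4  ←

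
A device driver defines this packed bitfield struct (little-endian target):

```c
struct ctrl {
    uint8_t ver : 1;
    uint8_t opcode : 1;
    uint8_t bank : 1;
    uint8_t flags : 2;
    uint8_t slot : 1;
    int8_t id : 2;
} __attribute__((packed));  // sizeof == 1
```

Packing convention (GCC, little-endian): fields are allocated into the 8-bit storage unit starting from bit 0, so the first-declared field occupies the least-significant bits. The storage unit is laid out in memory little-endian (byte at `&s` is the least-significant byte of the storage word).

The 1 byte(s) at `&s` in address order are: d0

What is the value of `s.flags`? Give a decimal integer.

2

[0]=0xd0 (little-endian) → word 0xd0
ver:1 @ bit 0 → (0xd0>>0)&0x1 = 0x0
opcode:1 @ bit 1 → (0xd0>>1)&0x1 = 0x0
bank:1 @ bit 2 → (0xd0>>2)&0x1 = 0x0
flags:2 @ bit 3 → (0xd0>>3)&0x3 = 0x2  ←
slot:1 @ bit 5 → (0xd0>>5)&0x1 = 0x0
id:2 @ bit 6 → (0xd0>>6)&0x3 = 0x3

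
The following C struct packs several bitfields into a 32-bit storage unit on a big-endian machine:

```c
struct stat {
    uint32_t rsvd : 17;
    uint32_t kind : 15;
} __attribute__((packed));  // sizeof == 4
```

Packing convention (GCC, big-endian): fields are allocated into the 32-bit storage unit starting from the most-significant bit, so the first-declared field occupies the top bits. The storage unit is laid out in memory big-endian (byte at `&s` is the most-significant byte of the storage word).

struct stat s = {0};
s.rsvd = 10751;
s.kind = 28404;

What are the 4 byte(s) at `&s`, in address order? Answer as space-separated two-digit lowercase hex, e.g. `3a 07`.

rsvd (17b) val=10751 bits=0x29ff at bit 15: 0x14ff8000
kind (15b) val=28404 bits=0x6ef4 at bit 0: 0x14ffeef4
word = 0x14ffeef4 → big-endian bytes:
  [0]=0x14  [1]=0xff  [2]=0xee  [3]=0xf4

14 ff ee f4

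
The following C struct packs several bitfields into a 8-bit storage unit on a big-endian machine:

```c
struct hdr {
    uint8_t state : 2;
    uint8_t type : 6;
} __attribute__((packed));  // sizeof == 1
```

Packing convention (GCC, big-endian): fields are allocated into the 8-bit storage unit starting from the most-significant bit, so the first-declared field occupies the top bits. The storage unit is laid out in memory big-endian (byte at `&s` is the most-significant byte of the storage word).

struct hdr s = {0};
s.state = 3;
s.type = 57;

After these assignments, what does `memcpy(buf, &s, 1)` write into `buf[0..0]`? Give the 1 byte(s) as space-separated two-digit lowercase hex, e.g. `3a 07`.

f9

state:2 = 3 → 0x3 << 6 → word 0xc0
type:6 = 57 → 0x39 << 0 → word 0xf9
word = 0xf9 → big-endian bytes:
  [0]=0xf9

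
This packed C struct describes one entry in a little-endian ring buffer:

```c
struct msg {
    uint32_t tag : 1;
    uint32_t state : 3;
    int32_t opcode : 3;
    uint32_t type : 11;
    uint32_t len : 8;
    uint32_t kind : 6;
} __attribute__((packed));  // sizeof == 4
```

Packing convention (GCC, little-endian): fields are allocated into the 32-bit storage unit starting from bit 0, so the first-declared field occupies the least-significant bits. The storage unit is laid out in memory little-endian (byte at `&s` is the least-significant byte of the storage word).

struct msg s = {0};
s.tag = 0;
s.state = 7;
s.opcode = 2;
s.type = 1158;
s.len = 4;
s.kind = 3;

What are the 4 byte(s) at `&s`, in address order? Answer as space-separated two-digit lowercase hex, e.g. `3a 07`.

2e 43 12 0c

[0+:1] tag=0 & 0x1 = 0x0; word=0x00000000
[1+:3] state=7 & 0x7 = 0x7; word=0x0000000e
[4+:3] opcode=2 & 0x7 = 0x2; word=0x0000002e
[7+:11] type=1158 & 0x7ff = 0x486; word=0x0002432e
[18+:8] len=4 & 0xff = 0x4; word=0x0012432e
[26+:6] kind=3 & 0x3f = 0x3; word=0x0c12432e
word = 0x0c12432e → little-endian bytes:
  [0]=0x2e  [1]=0x43  [2]=0x12  [3]=0x0c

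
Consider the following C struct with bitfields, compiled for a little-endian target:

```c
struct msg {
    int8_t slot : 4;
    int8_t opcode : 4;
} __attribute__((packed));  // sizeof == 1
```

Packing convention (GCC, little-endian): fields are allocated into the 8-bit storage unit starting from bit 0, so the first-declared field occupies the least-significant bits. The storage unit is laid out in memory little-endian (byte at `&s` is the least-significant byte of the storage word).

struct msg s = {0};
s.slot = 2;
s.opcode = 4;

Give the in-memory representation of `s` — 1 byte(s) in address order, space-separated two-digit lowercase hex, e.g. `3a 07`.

42

slot:4 = 2 → 0x2 << 0 → word 0x02
opcode:4 = 4 → 0x4 << 4 → word 0x42
word = 0x42 → little-endian bytes:
  [0]=0x42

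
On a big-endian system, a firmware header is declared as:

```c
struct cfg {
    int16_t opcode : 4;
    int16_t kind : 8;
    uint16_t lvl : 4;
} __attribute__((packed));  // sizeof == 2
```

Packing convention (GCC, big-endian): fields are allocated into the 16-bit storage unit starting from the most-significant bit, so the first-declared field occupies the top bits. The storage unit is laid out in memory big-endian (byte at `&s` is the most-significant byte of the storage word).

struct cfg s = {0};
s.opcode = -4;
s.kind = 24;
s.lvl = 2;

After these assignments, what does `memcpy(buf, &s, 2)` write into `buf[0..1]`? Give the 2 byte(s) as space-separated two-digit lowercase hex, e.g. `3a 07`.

[12+:4] opcode=-4 & 0xf = 0xc; word=0xc000
[4+:8] kind=24 & 0xff = 0x18; word=0xc180
[0+:4] lvl=2 & 0xf = 0x2; word=0xc182
word = 0xc182 → big-endian bytes:
  [0]=0xc1  [1]=0x82

c1 82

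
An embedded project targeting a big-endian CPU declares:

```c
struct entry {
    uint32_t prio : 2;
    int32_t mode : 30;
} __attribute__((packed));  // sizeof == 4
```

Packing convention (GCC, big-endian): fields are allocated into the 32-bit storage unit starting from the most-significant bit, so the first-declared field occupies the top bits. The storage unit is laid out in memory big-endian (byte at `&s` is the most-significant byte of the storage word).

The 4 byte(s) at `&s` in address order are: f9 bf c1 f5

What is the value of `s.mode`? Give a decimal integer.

-104873483

[0]=0xf9 [1]=0xbf [2]=0xc1 [3]=0xf5 (big-endian) → word 0xf9bfc1f5
prio:2 @ bit 30 → (0xf9bfc1f5>>30)&0x3 = 0x3
mode:30 @ bit 0 → (0xf9bfc1f5>>0)&0x3fffffff = 0x39bfc1f5  ←
mode signed 30b, MSB=1: 968868341 - 1073741824 = -104873483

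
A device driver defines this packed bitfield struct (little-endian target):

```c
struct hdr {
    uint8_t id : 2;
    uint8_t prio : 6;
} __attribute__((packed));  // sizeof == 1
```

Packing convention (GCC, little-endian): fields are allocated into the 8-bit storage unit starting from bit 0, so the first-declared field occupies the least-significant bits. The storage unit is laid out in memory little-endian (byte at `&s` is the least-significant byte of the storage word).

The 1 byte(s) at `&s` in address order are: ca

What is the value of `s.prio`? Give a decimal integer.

50

[0]=0xca (little-endian) → word 0xca
id:2 @ bit 0 → (0xca>>0)&0x3 = 0x2
prio:6 @ bit 2 → (0xca>>2)&0x3f = 0x32  ←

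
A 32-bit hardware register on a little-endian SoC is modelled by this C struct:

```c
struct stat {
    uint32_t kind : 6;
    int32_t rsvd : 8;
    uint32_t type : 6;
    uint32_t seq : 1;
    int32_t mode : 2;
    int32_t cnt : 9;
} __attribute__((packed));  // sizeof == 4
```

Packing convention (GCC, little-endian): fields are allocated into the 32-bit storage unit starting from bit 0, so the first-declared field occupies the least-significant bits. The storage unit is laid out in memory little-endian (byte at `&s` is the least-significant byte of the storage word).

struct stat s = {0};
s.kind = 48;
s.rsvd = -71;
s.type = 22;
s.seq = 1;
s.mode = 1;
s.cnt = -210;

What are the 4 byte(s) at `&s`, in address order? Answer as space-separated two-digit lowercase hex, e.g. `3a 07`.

kind:6 = 48 → 0x30 << 0 → word 0x00000030
rsvd:8 = -71 → 0xb9 << 6 → word 0x00002e70
type:6 = 22 → 0x16 << 14 → word 0x0005ae70
seq:1 = 1 → 0x1 << 20 → word 0x0015ae70
mode:2 = 1 → 0x1 << 21 → word 0x0035ae70
cnt:9 = -210 → 0x12e << 23 → word 0x9735ae70
word = 0x9735ae70 → little-endian bytes:
  [0]=0x70  [1]=0xae  [2]=0x35  [3]=0x97

70 ae 35 97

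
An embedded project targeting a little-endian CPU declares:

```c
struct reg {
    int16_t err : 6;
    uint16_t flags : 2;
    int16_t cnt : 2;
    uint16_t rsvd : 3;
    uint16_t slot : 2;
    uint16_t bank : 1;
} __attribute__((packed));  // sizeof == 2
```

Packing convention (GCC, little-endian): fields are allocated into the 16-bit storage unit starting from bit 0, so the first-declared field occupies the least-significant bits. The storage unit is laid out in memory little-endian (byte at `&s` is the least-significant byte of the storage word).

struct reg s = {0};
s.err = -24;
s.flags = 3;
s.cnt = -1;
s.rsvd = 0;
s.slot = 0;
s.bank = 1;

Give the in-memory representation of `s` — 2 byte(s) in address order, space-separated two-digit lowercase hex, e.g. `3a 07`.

e8 83

[0+:6] err=-24 & 0x3f = 0x28; word=0x0028
[6+:2] flags=3 & 0x3 = 0x3; word=0x00e8
[8+:2] cnt=-1 & 0x3 = 0x3; word=0x03e8
[10+:3] rsvd=0 & 0x7 = 0x0; word=0x03e8
[13+:2] slot=0 & 0x3 = 0x0; word=0x03e8
[15+:1] bank=1 & 0x1 = 0x1; word=0x83e8
word = 0x83e8 → little-endian bytes:
  [0]=0xe8  [1]=0x83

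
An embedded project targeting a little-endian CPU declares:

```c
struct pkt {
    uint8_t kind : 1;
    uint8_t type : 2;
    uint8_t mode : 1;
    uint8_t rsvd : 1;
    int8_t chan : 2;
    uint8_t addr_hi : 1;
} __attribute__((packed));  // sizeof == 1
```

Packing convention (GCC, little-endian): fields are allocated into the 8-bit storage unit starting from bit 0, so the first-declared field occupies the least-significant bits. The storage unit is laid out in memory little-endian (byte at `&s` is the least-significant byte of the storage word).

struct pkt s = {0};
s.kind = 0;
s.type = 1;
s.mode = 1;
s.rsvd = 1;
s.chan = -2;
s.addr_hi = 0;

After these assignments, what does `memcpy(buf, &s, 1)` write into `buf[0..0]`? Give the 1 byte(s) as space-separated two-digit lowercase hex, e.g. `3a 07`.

5a

kind:1 = 0 → 0x0 << 0 → word 0x00
type:2 = 1 → 0x1 << 1 → word 0x02
mode:1 = 1 → 0x1 << 3 → word 0x0a
rsvd:1 = 1 → 0x1 << 4 → word 0x1a
chan:2 = -2 → 0x2 << 5 → word 0x5a
addr_hi:1 = 0 → 0x0 << 7 → word 0x5a
word = 0x5a → little-endian bytes:
  [0]=0x5a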